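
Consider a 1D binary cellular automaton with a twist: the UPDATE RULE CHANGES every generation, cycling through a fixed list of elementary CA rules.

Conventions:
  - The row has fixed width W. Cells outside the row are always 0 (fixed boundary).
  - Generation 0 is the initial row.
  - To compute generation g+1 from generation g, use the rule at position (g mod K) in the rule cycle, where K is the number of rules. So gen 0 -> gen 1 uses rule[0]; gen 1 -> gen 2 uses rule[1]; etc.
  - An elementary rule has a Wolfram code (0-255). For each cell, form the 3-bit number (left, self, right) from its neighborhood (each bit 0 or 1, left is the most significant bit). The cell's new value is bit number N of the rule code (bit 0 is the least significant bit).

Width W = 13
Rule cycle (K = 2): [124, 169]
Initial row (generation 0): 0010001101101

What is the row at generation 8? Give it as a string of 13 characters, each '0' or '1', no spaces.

Answer: 0110111100010

Derivation:
Gen 0: 0010001101101
Gen 1 (rule 124): 0011001111111
Gen 2 (rule 169): 1010001111110
Gen 3 (rule 124): 1111001000011
Gen 4 (rule 169): 1110000011010
Gen 5 (rule 124): 1011000011111
Gen 6 (rule 169): 0110011011110
Gen 7 (rule 124): 0111011110011
Gen 8 (rule 169): 0110111100010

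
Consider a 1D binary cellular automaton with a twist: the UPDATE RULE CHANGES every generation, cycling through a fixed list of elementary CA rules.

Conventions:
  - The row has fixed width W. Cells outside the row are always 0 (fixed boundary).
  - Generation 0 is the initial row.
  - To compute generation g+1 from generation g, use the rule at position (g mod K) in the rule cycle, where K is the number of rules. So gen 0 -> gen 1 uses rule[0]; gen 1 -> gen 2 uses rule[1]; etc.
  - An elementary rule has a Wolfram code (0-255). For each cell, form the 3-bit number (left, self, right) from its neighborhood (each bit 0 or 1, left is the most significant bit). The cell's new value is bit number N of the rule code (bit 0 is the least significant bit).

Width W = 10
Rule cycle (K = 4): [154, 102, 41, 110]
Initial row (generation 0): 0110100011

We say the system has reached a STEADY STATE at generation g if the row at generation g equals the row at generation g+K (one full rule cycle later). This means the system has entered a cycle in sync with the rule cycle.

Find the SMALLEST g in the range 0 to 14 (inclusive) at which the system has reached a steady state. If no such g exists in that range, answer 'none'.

Answer: none

Derivation:
Gen 0: 0110100011
Gen 1 (rule 154): 1100010110
Gen 2 (rule 102): 0100111010
Gen 3 (rule 41): 0000100100
Gen 4 (rule 110): 0001101100
Gen 5 (rule 154): 0011001010
Gen 6 (rule 102): 0101011110
Gen 7 (rule 41): 0010110000
Gen 8 (rule 110): 0111110000
Gen 9 (rule 154): 1111101000
Gen 10 (rule 102): 0000111000
Gen 11 (rule 41): 1110100011
Gen 12 (rule 110): 1011100111
Gen 13 (rule 154): 0011011110
Gen 14 (rule 102): 0101100010
Gen 15 (rule 41): 0011001000
Gen 16 (rule 110): 0111011000
Gen 17 (rule 154): 1110010100
Gen 18 (rule 102): 0010111100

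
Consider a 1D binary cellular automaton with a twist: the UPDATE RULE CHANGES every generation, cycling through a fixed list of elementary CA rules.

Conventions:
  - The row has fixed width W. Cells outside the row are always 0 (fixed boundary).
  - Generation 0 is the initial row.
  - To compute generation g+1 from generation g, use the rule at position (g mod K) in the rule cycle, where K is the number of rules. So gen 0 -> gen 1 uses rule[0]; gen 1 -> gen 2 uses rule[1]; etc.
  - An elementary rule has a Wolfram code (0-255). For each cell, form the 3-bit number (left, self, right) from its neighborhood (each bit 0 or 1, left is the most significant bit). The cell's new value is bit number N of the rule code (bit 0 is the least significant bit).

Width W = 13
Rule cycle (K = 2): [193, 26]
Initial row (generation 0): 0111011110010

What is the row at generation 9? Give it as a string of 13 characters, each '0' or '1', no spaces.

Answer: 0001000000011

Derivation:
Gen 0: 0111011110010
Gen 1 (rule 193): 0011001110000
Gen 2 (rule 26): 0110111001000
Gen 3 (rule 193): 0010011000011
Gen 4 (rule 26): 0101110100110
Gen 5 (rule 193): 0000110000010
Gen 6 (rule 26): 0001101000101
Gen 7 (rule 193): 1100100010000
Gen 8 (rule 26): 1011010101000
Gen 9 (rule 193): 0001000000011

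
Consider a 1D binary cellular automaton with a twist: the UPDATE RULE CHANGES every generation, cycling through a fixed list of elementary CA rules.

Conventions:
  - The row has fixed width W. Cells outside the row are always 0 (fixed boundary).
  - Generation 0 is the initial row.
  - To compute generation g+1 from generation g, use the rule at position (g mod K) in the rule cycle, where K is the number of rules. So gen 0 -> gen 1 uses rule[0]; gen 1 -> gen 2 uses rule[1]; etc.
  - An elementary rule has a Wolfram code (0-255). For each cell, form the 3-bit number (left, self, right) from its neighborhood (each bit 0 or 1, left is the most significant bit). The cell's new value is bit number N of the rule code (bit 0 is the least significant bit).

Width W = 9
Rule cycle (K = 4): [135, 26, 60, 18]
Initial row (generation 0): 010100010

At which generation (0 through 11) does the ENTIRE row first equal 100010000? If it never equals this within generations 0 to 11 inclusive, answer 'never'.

Gen 0: 010100010
Gen 1 (rule 135): 110101110
Gen 2 (rule 26): 100001001
Gen 3 (rule 60): 110001101
Gen 4 (rule 18): 001010000
Gen 5 (rule 135): 111010111
Gen 6 (rule 26): 100000100
Gen 7 (rule 60): 110000110
Gen 8 (rule 18): 001001001
Gen 9 (rule 135): 111011011
Gen 10 (rule 26): 100010010
Gen 11 (rule 60): 110011011

Answer: never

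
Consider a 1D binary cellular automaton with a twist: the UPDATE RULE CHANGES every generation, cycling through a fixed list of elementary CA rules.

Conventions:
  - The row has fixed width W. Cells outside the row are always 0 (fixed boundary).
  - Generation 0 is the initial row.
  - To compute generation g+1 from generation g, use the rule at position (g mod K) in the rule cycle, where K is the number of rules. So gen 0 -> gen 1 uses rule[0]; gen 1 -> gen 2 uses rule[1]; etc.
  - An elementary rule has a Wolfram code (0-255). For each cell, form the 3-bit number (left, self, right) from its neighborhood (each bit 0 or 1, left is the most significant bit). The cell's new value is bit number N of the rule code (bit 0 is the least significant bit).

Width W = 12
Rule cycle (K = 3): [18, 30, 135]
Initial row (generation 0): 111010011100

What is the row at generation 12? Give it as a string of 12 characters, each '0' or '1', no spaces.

Gen 0: 111010011100
Gen 1 (rule 18): 000001100010
Gen 2 (rule 30): 000011010111
Gen 3 (rule 135): 111100010010
Gen 4 (rule 18): 000010101101
Gen 5 (rule 30): 000110101001
Gen 6 (rule 135): 111000101011
Gen 7 (rule 18): 000101000000
Gen 8 (rule 30): 001101100000
Gen 9 (rule 135): 110000001111
Gen 10 (rule 18): 001000010000
Gen 11 (rule 30): 011100111000
Gen 12 (rule 135): 101001010011

Answer: 101001010011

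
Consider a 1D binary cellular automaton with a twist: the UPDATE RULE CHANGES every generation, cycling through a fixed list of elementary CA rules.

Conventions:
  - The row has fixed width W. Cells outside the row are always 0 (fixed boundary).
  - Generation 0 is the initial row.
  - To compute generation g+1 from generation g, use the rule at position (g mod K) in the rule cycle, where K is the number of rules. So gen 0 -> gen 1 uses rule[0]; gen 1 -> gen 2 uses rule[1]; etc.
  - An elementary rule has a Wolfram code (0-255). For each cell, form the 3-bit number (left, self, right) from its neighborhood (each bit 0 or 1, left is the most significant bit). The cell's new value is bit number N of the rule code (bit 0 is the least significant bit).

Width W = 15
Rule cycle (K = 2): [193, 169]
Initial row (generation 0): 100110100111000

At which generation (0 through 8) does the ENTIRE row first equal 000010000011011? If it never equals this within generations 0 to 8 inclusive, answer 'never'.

Gen 0: 100110100111000
Gen 1 (rule 193): 000010000011011
Gen 2 (rule 169): 111000111010110
Gen 3 (rule 193): 011010011000010
Gen 4 (rule 169): 010100010011000
Gen 5 (rule 193): 000001000001011
Gen 6 (rule 169): 111100011100110
Gen 7 (rule 193): 011101001100010
Gen 8 (rule 169): 011010001001000

Answer: 1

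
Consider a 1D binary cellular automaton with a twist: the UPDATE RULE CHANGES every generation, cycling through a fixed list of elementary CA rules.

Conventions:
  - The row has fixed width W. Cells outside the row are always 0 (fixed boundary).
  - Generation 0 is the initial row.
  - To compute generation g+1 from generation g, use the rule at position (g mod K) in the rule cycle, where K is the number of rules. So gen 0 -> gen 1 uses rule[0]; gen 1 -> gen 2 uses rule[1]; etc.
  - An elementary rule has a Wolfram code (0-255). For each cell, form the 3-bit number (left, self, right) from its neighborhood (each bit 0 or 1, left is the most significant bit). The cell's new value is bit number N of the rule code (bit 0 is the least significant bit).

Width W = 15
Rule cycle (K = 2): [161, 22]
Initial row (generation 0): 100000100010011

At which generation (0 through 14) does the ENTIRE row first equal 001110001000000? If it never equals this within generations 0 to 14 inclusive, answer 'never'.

Answer: 1

Derivation:
Gen 0: 100000100010011
Gen 1 (rule 161): 001110001000000
Gen 2 (rule 22): 010001011100000
Gen 3 (rule 161): 000100101001111
Gen 4 (rule 22): 001111101110000
Gen 5 (rule 161): 100111010100111
Gen 6 (rule 22): 111000010111000
Gen 7 (rule 161): 010011001010011
Gen 8 (rule 22): 111100111011100
Gen 9 (rule 161): 011000010101001
Gen 10 (rule 22): 100100110101111
Gen 11 (rule 161): 000000001010110
Gen 12 (rule 22): 000000011010001
Gen 13 (rule 161): 111111000100100
Gen 14 (rule 22): 000000101111110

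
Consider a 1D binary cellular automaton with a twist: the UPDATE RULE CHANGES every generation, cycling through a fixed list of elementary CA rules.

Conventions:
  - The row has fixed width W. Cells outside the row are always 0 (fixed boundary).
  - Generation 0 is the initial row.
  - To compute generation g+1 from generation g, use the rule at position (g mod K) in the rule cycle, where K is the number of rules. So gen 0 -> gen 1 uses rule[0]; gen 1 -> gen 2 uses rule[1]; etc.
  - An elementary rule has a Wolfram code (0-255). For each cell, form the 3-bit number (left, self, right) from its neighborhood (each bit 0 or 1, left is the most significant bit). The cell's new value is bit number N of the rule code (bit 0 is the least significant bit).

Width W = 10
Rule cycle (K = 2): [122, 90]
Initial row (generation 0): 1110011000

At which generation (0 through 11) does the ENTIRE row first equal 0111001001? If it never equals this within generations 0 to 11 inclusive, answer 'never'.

Gen 0: 1110011000
Gen 1 (rule 122): 1011111100
Gen 2 (rule 90): 0010000110
Gen 3 (rule 122): 0101001111
Gen 4 (rule 90): 1000111001
Gen 5 (rule 122): 0101101110
Gen 6 (rule 90): 1001101011
Gen 7 (rule 122): 0111110111
Gen 8 (rule 90): 1100010101
Gen 9 (rule 122): 1110101010
Gen 10 (rule 90): 1010000001
Gen 11 (rule 122): 0101000010

Answer: never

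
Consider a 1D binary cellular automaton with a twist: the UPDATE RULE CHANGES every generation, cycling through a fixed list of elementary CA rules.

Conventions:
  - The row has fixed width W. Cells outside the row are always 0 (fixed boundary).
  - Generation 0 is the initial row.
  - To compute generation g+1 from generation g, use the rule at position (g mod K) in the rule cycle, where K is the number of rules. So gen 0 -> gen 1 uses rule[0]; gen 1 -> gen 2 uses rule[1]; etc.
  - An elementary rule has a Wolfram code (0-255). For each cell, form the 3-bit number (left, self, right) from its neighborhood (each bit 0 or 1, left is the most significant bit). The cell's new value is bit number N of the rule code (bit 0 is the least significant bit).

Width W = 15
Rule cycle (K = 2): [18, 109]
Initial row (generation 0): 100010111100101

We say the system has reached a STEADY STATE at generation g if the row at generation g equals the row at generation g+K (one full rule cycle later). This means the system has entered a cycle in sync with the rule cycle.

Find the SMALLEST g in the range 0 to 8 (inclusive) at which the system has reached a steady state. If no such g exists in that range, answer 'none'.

Gen 0: 100010111100101
Gen 1 (rule 18): 010100000011000
Gen 2 (rule 109): 011101111011011
Gen 3 (rule 18): 100000000000000
Gen 4 (rule 109): 101111111111111
Gen 5 (rule 18): 000000000000000
Gen 6 (rule 109): 111111111111111
Gen 7 (rule 18): 000000000000000
Gen 8 (rule 109): 111111111111111
Gen 9 (rule 18): 000000000000000
Gen 10 (rule 109): 111111111111111

Answer: 5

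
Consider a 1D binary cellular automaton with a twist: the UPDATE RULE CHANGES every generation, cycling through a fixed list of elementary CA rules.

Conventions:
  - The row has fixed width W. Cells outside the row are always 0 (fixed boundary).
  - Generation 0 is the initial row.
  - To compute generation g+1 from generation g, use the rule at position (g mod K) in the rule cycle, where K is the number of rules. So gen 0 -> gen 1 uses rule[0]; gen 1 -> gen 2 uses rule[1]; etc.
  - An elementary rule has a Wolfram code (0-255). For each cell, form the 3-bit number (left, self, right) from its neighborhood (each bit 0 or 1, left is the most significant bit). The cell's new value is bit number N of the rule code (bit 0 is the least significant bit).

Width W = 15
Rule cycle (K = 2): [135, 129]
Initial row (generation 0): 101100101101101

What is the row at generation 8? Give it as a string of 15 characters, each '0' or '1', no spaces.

Gen 0: 101100101101101
Gen 1 (rule 135): 100001100000001
Gen 2 (rule 129): 001100001111100
Gen 3 (rule 135): 110001110111001
Gen 4 (rule 129): 000100100010000
Gen 5 (rule 135): 111101101110111
Gen 6 (rule 129): 011000000100010
Gen 7 (rule 135): 100011111101110
Gen 8 (rule 129): 001001111000100

Answer: 001001111000100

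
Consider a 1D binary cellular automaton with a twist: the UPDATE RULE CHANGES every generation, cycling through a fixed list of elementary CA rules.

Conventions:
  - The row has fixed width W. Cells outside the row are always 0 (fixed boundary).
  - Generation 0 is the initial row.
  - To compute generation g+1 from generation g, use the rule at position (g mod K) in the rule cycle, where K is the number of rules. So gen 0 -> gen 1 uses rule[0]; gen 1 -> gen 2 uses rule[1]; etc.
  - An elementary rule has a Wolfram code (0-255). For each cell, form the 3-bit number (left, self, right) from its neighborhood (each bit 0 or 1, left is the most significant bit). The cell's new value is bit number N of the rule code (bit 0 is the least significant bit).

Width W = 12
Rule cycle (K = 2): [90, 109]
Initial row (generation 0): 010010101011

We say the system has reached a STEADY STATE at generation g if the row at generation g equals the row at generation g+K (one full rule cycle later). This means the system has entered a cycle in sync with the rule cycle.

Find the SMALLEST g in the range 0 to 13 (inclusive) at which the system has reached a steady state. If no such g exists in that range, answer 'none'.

Answer: none

Derivation:
Gen 0: 010010101011
Gen 1 (rule 90): 101100000011
Gen 2 (rule 109): 111101111011
Gen 3 (rule 90): 100101001011
Gen 4 (rule 109): 100111001111
Gen 5 (rule 90): 011101111001
Gen 6 (rule 109): 010111001001
Gen 7 (rule 90): 100101110110
Gen 8 (rule 109): 100111011110
Gen 9 (rule 90): 011101010011
Gen 10 (rule 109): 010111110011
Gen 11 (rule 90): 100100011111
Gen 12 (rule 109): 100101010001
Gen 13 (rule 90): 011000001010
Gen 14 (rule 109): 011011101110
Gen 15 (rule 90): 111010101011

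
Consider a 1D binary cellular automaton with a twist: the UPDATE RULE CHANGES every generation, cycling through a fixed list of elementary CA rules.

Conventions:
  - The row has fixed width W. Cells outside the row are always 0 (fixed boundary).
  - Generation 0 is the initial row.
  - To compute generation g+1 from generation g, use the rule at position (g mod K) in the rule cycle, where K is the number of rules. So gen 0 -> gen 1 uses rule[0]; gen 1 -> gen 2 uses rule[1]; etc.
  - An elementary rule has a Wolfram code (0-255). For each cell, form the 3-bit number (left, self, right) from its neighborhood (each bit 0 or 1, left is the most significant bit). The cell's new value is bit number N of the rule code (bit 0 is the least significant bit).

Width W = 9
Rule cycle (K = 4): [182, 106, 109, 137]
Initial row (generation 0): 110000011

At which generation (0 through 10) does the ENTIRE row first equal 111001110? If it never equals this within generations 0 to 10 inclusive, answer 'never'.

Answer: 8

Derivation:
Gen 0: 110000011
Gen 1 (rule 182): 001000100
Gen 2 (rule 106): 010001000
Gen 3 (rule 109): 010101011
Gen 4 (rule 137): 000000010
Gen 5 (rule 182): 000000111
Gen 6 (rule 106): 000001101
Gen 7 (rule 109): 111101111
Gen 8 (rule 137): 111001110
Gen 9 (rule 182): 010110101
Gen 10 (rule 106): 101111010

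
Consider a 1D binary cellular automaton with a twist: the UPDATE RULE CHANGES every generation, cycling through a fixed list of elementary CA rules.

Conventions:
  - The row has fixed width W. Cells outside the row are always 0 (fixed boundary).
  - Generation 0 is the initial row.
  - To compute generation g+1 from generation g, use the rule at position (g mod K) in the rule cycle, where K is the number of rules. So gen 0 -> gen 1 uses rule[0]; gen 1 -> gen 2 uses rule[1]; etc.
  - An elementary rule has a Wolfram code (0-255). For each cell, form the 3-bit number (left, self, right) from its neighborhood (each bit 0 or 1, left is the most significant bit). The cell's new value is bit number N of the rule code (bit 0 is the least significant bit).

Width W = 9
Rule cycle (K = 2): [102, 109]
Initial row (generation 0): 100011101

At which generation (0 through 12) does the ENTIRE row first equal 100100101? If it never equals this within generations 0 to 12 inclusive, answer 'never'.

Gen 0: 100011101
Gen 1 (rule 102): 100100111
Gen 2 (rule 109): 100100101
Gen 3 (rule 102): 101101111
Gen 4 (rule 109): 111111001
Gen 5 (rule 102): 000001011
Gen 6 (rule 109): 111101111
Gen 7 (rule 102): 000110001
Gen 8 (rule 109): 110110101
Gen 9 (rule 102): 011011111
Gen 10 (rule 109): 011110001
Gen 11 (rule 102): 100010011
Gen 12 (rule 109): 101010011

Answer: 2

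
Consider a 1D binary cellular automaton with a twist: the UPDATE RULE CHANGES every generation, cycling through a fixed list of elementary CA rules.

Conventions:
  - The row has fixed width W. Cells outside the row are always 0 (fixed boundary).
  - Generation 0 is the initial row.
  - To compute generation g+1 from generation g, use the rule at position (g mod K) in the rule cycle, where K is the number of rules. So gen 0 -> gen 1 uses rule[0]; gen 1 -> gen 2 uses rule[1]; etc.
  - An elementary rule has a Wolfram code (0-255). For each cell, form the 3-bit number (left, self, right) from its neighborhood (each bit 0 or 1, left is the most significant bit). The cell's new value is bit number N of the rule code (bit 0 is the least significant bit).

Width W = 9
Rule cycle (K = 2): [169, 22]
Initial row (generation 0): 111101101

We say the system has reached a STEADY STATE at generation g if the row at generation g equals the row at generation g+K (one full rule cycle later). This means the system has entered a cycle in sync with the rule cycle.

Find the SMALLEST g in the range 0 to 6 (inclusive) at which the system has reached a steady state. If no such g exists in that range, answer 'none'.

Answer: 2

Derivation:
Gen 0: 111101101
Gen 1 (rule 169): 111011010
Gen 2 (rule 22): 000000011
Gen 3 (rule 169): 111111010
Gen 4 (rule 22): 000000011
Gen 5 (rule 169): 111111010
Gen 6 (rule 22): 000000011
Gen 7 (rule 169): 111111010
Gen 8 (rule 22): 000000011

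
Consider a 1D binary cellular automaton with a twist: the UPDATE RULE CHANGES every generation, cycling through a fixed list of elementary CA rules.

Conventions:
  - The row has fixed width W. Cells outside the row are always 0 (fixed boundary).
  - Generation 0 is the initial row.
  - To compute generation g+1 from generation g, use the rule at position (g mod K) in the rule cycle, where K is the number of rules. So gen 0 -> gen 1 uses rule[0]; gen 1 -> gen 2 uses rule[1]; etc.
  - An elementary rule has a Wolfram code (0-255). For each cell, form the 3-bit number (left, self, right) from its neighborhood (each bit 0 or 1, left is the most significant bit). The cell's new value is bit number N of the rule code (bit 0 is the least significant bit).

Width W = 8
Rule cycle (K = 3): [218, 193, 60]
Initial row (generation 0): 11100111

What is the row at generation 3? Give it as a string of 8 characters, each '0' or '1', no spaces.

Gen 0: 11100111
Gen 1 (rule 218): 11111111
Gen 2 (rule 193): 01111111
Gen 3 (rule 60): 01000000

Answer: 01000000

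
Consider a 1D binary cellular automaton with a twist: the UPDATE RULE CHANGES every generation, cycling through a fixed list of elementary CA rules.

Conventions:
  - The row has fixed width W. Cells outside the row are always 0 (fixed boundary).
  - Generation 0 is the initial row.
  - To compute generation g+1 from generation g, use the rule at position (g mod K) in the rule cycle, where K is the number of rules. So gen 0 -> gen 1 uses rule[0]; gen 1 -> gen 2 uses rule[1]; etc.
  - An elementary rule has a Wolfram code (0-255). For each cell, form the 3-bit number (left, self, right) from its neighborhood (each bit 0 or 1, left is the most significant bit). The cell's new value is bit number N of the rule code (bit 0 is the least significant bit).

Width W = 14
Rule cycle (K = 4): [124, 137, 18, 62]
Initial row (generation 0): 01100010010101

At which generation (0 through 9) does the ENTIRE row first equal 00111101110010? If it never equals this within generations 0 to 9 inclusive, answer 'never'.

Answer: 6

Derivation:
Gen 0: 01100010010101
Gen 1 (rule 124): 01110011011111
Gen 2 (rule 137): 01100010011110
Gen 3 (rule 18): 10010101100001
Gen 4 (rule 62): 11111111010011
Gen 5 (rule 124): 10000001111011
Gen 6 (rule 137): 00111101110010
Gen 7 (rule 18): 01000000001101
Gen 8 (rule 62): 11100000011011
Gen 9 (rule 124): 10110000011111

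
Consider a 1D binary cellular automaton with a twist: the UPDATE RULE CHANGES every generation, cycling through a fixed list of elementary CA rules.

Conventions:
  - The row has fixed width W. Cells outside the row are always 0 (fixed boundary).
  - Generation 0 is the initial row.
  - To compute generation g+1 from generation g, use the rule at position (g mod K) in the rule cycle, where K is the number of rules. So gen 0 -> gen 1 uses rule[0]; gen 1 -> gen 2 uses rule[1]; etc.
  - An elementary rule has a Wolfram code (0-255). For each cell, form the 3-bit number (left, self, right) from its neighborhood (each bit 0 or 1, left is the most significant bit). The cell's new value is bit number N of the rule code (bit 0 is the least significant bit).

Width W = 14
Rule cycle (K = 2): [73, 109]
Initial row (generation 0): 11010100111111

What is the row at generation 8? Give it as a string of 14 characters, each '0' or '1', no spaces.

Answer: 11110100111101

Derivation:
Gen 0: 11010100111111
Gen 1 (rule 73): 11000000100001
Gen 2 (rule 109): 11011110101101
Gen 3 (rule 73): 11010010001100
Gen 4 (rule 109): 11110010101101
Gen 5 (rule 73): 10010000001100
Gen 6 (rule 109): 10010111101101
Gen 7 (rule 73): 00000100101100
Gen 8 (rule 109): 11110100111101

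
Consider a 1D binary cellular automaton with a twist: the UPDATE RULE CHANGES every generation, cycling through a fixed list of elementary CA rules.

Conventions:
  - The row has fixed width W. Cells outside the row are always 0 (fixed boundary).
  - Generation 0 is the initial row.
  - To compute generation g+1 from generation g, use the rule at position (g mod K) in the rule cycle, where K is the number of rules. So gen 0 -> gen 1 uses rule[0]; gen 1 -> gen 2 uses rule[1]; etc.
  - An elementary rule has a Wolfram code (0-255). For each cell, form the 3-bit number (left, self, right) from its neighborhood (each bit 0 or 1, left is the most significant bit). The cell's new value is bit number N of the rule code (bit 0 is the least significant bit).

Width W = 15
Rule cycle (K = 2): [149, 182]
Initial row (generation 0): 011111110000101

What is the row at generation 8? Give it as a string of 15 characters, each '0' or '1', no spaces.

Answer: 111011110101001

Derivation:
Gen 0: 011111110000101
Gen 1 (rule 149): 001111101110101
Gen 2 (rule 182): 010111010101111
Gen 3 (rule 149): 010010010100110
Gen 4 (rule 182): 111111111111001
Gen 5 (rule 149): 011111111110101
Gen 6 (rule 182): 101111111101111
Gen 7 (rule 149): 100111111000110
Gen 8 (rule 182): 111011110101001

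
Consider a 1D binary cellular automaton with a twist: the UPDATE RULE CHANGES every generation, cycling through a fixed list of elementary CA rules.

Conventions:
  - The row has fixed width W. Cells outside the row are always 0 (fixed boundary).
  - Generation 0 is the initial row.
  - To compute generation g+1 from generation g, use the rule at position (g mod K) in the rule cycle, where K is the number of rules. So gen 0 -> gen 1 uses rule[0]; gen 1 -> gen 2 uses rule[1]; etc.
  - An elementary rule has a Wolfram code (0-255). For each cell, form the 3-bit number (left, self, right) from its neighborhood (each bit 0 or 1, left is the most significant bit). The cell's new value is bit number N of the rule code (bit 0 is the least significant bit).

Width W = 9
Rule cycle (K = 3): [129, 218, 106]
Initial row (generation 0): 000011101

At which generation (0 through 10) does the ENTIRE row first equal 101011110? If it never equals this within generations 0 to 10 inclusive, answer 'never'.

Answer: never

Derivation:
Gen 0: 000011101
Gen 1 (rule 129): 111001000
Gen 2 (rule 218): 111110100
Gen 3 (rule 106): 100011000
Gen 4 (rule 129): 001000011
Gen 5 (rule 218): 010100111
Gen 6 (rule 106): 101001101
Gen 7 (rule 129): 000000000
Gen 8 (rule 218): 000000000
Gen 9 (rule 106): 000000000
Gen 10 (rule 129): 111111111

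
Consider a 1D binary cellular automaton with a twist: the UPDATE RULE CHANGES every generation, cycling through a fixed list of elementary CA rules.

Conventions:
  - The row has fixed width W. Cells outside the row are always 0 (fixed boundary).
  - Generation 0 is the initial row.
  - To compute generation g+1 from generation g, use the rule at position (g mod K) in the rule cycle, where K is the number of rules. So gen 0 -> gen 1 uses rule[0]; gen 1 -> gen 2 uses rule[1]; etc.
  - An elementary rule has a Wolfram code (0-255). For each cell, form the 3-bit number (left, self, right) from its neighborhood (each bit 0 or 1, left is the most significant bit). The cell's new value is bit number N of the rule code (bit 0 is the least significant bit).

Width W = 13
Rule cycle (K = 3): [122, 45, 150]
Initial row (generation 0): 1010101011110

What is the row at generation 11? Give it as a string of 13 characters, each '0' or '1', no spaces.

Gen 0: 1010101011110
Gen 1 (rule 122): 0101010110011
Gen 2 (rule 45): 0111111100010
Gen 3 (rule 150): 1011111010111
Gen 4 (rule 122): 0110001101101
Gen 5 (rule 45): 0100101011011
Gen 6 (rule 150): 1111101000000
Gen 7 (rule 122): 1000110100000
Gen 8 (rule 45): 1010101101111
Gen 9 (rule 150): 1010100000110
Gen 10 (rule 122): 0101010001111
Gen 11 (rule 45): 0111110101000

Answer: 0111110101000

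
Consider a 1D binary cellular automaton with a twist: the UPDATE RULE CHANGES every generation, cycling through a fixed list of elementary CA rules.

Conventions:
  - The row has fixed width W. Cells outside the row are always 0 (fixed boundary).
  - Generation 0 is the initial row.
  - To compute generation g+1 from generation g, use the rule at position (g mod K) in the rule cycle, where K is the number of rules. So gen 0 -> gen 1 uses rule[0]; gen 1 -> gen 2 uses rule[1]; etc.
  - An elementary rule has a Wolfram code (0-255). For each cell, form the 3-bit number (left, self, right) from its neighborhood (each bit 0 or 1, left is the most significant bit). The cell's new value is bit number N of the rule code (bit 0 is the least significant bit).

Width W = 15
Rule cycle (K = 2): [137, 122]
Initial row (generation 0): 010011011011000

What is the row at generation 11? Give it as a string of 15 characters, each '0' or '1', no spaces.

Gen 0: 010011011011000
Gen 1 (rule 137): 000010010010011
Gen 2 (rule 122): 000101101101111
Gen 3 (rule 137): 110001001001110
Gen 4 (rule 122): 111010110111011
Gen 5 (rule 137): 110000100110010
Gen 6 (rule 122): 111001011111101
Gen 7 (rule 137): 110000011111000
Gen 8 (rule 122): 111000110001100
Gen 9 (rule 137): 110010100101001
Gen 10 (rule 122): 111101011010110
Gen 11 (rule 137): 111000010000100

Answer: 111000010000100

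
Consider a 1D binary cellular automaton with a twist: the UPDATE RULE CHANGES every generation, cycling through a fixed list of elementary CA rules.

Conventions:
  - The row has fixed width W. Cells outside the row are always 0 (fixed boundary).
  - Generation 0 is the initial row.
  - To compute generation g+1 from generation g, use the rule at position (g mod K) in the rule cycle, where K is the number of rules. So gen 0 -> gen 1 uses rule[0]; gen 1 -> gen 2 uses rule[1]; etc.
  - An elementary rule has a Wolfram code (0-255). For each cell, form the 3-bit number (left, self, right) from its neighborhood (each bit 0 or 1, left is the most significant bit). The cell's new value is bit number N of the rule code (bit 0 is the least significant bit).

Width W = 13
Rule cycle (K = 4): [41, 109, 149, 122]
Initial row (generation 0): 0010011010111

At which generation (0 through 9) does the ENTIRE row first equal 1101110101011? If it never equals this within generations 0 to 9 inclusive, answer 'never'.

Answer: 6

Derivation:
Gen 0: 0010011010111
Gen 1 (rule 41): 1000010101100
Gen 2 (rule 109): 1011011111101
Gen 3 (rule 149): 1000001111001
Gen 4 (rule 122): 0100011001110
Gen 5 (rule 41): 0001010001000
Gen 6 (rule 109): 1101110101011
Gen 7 (rule 149): 0000100101000
Gen 8 (rule 122): 0001011010100
Gen 9 (rule 41): 1100110101001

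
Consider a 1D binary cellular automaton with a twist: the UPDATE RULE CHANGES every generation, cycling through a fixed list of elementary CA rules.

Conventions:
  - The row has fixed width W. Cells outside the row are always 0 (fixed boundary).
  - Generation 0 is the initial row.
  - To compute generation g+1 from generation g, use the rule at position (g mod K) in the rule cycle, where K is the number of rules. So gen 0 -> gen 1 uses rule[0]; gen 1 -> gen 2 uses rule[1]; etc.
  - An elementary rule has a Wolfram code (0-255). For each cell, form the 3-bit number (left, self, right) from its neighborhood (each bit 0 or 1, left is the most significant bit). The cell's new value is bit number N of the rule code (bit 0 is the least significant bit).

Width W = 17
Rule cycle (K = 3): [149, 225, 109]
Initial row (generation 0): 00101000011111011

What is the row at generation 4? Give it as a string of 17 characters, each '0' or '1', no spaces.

Answer: 00111001010011001

Derivation:
Gen 0: 00101000011111011
Gen 1 (rule 149): 10101111001110000
Gen 2 (rule 225): 01010111000110111
Gen 3 (rule 109): 01111101010111101
Gen 4 (rule 149): 00111001010011001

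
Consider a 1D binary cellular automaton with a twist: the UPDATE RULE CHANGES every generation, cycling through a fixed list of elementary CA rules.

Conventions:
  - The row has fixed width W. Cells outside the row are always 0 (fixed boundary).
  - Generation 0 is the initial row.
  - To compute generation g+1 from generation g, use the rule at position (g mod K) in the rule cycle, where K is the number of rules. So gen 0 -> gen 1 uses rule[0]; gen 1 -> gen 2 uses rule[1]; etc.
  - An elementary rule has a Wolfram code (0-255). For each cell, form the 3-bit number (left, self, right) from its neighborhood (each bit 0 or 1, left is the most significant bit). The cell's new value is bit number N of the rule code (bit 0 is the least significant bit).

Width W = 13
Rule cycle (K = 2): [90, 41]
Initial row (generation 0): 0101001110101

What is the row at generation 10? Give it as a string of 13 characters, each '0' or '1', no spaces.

Answer: 0100001000100

Derivation:
Gen 0: 0101001110101
Gen 1 (rule 90): 1000111010000
Gen 2 (rule 41): 0010100100111
Gen 3 (rule 90): 0100011011101
Gen 4 (rule 41): 0001010110010
Gen 5 (rule 90): 0010000111101
Gen 6 (rule 41): 1000110100010
Gen 7 (rule 90): 0101110010101
Gen 8 (rule 41): 0011000001010
Gen 9 (rule 90): 0111100010001
Gen 10 (rule 41): 0100001000100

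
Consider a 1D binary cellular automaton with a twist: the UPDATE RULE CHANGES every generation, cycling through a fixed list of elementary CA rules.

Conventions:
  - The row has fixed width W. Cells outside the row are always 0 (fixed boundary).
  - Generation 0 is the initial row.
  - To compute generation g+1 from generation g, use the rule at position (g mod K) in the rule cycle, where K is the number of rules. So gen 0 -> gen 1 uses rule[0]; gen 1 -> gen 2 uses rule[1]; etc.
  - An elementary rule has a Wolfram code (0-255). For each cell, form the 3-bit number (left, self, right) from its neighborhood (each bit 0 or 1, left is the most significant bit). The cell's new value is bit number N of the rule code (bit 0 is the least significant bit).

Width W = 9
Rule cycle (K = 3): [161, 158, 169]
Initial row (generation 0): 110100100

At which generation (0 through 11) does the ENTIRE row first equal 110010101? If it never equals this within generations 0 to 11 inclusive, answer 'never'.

Gen 0: 110100100
Gen 1 (rule 161): 001000001
Gen 2 (rule 158): 011100011
Gen 3 (rule 169): 011001010
Gen 4 (rule 161): 000000100
Gen 5 (rule 158): 000001110
Gen 6 (rule 169): 111101100
Gen 7 (rule 161): 011010001
Gen 8 (rule 158): 110011011
Gen 9 (rule 169): 100010110
Gen 10 (rule 161): 001001000
Gen 11 (rule 158): 011111100

Answer: never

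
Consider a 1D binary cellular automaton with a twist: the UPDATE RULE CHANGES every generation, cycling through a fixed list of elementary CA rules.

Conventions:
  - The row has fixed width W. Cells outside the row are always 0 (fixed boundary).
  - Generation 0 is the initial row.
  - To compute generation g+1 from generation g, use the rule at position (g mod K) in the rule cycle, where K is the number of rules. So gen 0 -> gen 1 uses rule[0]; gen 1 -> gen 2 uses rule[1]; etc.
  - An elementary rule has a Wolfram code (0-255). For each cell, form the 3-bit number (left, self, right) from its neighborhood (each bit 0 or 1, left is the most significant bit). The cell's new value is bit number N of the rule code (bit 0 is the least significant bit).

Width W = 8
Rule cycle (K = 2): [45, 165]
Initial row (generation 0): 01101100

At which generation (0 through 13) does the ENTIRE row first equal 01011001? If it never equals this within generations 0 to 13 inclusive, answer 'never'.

Gen 0: 01101100
Gen 1 (rule 45): 01011001
Gen 2 (rule 165): 01100001
Gen 3 (rule 45): 01001101
Gen 4 (rule 165): 01000011
Gen 5 (rule 45): 01011010
Gen 6 (rule 165): 01100110
Gen 7 (rule 45): 01000100
Gen 8 (rule 165): 01010101
Gen 9 (rule 45): 01111111
Gen 10 (rule 165): 00111110
Gen 11 (rule 45): 10100000
Gen 12 (rule 165): 11101111
Gen 13 (rule 45): 10011000

Answer: 1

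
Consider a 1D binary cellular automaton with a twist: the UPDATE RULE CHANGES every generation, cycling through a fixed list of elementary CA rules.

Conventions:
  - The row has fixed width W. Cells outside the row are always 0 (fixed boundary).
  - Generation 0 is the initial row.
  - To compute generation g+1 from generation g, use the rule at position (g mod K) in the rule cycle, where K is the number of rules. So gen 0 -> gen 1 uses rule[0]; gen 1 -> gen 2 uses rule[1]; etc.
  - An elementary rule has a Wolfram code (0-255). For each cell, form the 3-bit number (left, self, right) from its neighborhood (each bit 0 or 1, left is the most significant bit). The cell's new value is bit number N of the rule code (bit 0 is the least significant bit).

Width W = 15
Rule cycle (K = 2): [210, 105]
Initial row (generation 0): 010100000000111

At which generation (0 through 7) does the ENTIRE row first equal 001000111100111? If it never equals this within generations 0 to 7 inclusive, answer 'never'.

Answer: 2

Derivation:
Gen 0: 010100000000111
Gen 1 (rule 210): 100010000001011
Gen 2 (rule 105): 001000111100111
Gen 3 (rule 210): 010101011111011
Gen 4 (rule 105): 001010110001111
Gen 5 (rule 210): 010000011010111
Gen 6 (rule 105): 000111011101101
Gen 7 (rule 210): 001011001100100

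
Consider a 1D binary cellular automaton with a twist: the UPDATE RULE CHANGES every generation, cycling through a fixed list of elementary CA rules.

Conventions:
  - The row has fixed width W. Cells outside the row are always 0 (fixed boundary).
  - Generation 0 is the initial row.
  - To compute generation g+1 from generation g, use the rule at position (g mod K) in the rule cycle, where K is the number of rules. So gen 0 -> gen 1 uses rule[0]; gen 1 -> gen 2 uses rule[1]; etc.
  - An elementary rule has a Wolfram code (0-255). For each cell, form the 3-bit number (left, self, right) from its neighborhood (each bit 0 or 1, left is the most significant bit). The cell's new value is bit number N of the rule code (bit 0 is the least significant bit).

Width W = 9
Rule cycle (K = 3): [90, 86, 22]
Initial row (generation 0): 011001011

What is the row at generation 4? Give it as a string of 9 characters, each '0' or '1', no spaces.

Gen 0: 011001011
Gen 1 (rule 90): 111110011
Gen 2 (rule 86): 000011101
Gen 3 (rule 22): 000100001
Gen 4 (rule 90): 001010010

Answer: 001010010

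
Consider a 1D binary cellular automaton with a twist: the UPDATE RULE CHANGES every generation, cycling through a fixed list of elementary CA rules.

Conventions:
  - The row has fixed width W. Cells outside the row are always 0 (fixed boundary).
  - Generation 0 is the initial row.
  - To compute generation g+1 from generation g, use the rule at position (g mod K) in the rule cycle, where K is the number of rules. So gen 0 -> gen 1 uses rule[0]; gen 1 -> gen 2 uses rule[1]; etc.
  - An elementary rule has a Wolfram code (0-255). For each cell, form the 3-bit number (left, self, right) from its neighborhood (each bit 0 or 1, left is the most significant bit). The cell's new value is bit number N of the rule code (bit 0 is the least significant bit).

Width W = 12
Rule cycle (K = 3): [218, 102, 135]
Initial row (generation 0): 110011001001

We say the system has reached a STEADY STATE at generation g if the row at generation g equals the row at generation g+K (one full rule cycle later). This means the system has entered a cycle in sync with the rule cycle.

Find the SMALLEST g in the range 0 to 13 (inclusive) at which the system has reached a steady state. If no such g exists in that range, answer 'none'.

Gen 0: 110011001001
Gen 1 (rule 218): 111111110110
Gen 2 (rule 102): 000000011010
Gen 3 (rule 135): 111111100010
Gen 4 (rule 218): 111111110101
Gen 5 (rule 102): 000000011111
Gen 6 (rule 135): 111111101110
Gen 7 (rule 218): 111111101111
Gen 8 (rule 102): 000000110001
Gen 9 (rule 135): 111111000111
Gen 10 (rule 218): 111111101111
Gen 11 (rule 102): 000000110001
Gen 12 (rule 135): 111111000111
Gen 13 (rule 218): 111111101111
Gen 14 (rule 102): 000000110001
Gen 15 (rule 135): 111111000111
Gen 16 (rule 218): 111111101111

Answer: 7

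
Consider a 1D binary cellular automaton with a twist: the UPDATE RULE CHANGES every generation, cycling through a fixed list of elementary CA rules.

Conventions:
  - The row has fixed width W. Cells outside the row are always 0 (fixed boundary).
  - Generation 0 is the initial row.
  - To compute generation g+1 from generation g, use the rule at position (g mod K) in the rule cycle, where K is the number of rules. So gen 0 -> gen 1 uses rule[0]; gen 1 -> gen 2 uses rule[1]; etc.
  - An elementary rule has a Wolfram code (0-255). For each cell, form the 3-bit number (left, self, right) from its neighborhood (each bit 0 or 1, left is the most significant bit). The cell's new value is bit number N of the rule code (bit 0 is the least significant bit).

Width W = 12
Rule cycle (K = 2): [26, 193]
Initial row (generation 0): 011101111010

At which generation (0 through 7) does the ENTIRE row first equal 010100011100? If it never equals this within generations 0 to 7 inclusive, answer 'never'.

Answer: 2

Derivation:
Gen 0: 011101111010
Gen 1 (rule 26): 110001000001
Gen 2 (rule 193): 010100011100
Gen 3 (rule 26): 100010110010
Gen 4 (rule 193): 001000010000
Gen 5 (rule 26): 010100101000
Gen 6 (rule 193): 000000000011
Gen 7 (rule 26): 000000000110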